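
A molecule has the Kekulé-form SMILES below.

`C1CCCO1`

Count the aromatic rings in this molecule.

The SMILES encodes a five-membered saturated ring of four carbons and one oxygen.
The 5-membered ring with one oxygen has only sp³ atoms, so it is not fully conjugated — not aromatic (tetrahydrofuran).

0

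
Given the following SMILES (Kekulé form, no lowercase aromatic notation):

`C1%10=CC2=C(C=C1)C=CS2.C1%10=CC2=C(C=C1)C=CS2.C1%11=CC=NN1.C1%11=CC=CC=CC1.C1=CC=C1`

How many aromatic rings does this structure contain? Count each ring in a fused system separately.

5

The SMILES encodes a six-membered carbon ring with three alternating C=C double bonds, fused to a five-membered ring containing one sulfur and two C=C double bonds; a six-membered carbon ring with three alternating C=C double bonds, fused to a five-membered ring containing one sulfur and two C=C double bonds; a five-membered ring with two adjacent nitrogens (one bearing H, one in a double bond) and two double bonds; a seven-membered carbon ring with three C=C double bonds and one sp³ carbon; a four-membered carbon ring with two alternating C=C double bonds.
The fused 6/5-membered bicyclic (with one sulfur) is a single π system with 9 sp² atoms and 10 π electrons from ring double bonds plus a heteroatom lone pair. 10 = 4(2)+2, so the system is aromatic and both rings count as aromatic (benzothiophene).
The fused 6/5-membered bicyclic (with one sulfur) is a single π system with 9 sp² atoms and 10 π electrons from ring double bonds plus a heteroatom lone pair. 10 = 4(2)+2, so the system is aromatic and both rings count as aromatic (benzothiophene).
The 5-membered ring with two adjacent nitrogens (one N–H, one =N–) is fully conjugated (every ring atom contributes a p orbital); 2 ring double bonds (4 π electrons) plus a heteroatom lone pair (2) give 6 π electrons. 6 = 4(1)+2, so it is aromatic (pyrazole).
The 7-membered ring has one sp³ carbon, so it is not fully conjugated — not aromatic (cycloheptatriene).
The 4-membered ring has only sp² ring atoms; a planar conformation would have a fully conjugated π system of 4 electrons. But 4 = 4(1), which is 4n not 4n+2, so it is not aromatic (cyclobutadiene) — cyclobutadiene is antiaromatic and distorts to a rectangle.
5 of the 7 rings are aromatic. Total: 5.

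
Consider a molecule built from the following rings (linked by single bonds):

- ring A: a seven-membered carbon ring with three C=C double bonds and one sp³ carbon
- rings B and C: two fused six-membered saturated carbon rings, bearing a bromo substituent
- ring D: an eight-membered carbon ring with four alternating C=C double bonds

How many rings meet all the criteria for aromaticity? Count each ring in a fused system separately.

0

Ring A has one sp³ carbon, so it is not fully conjugated — not aromatic (cycloheptatriene).
Ring B has only sp³ atoms, so it is not fully conjugated — not aromatic (cyclohexane ring).
Ring C has only sp³ atoms, so it is not fully conjugated — not aromatic (cyclohexane ring).
Ring D has only sp² ring atoms; a planar conformation would have a fully conjugated π system of 8 electrons. But 8 = 4(2), which is 4n not 4n+2, so ring D is not aromatic (cyclooctatetraene) — cyclooctatetraene distorts into a non-planar tub to avoid antiaromaticity.
No ring is aromatic. Total: 0.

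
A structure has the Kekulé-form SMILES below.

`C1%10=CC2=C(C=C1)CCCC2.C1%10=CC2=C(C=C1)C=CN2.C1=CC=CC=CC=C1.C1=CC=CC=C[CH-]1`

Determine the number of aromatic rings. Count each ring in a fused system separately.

The SMILES encodes a six-membered carbon ring with three alternating C=C double bonds, fused to a saturated six-membered carbon ring; a six-membered carbon ring with three alternating C=C double bonds, fused to a five-membered ring containing one N–H nitrogen and two C=C double bonds; an eight-membered carbon ring with four alternating C=C double bonds; a seven-membered all-carbon ring bearing a negative charge on one carbon, with three C=C double bonds.
The 6-membered ring has a continuous p-orbital overlap around the ring; 3 ring double bonds give 6 π electrons. 6 = 4(1)+2, so it is aromatic (benzene ring).
The second 6-membered ring has four sp³ carbons, so it is not fully conjugated — not aromatic (cyclohexane ring).
The fused 6/5-membered bicyclic (with one N–H) is a single π system with 9 sp² atoms and 10 π electrons from ring double bonds plus a heteroatom lone pair. 10 = 4(2)+2, so the system is aromatic and both rings count as aromatic (indole).
The 8-membered ring has only sp² ring atoms; a planar conformation would have a fully conjugated π system of 8 electrons. But 8 = 4(2), which is 4n not 4n+2, so it is not aromatic (cyclooctatetraene) — cyclooctatetraene distorts into a non-planar tub to avoid antiaromaticity.
The 7-membered ring has only sp² ring atoms; a planar conformation would have a fully conjugated π system of 8 electrons. But 8 = 4(2), which is 4n not 4n+2, so it is not aromatic (cycloheptatrienyl anion).
3 of the 6 rings are aromatic. Total: 3.

3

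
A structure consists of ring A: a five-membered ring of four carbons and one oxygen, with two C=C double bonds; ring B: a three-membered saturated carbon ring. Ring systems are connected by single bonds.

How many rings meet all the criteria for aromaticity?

1

Ring A has a continuous p-orbital overlap around the ring; 2 ring double bonds (4 π electrons) plus a heteroatom lone pair (2) give 6 π electrons. 6 = 4(1)+2, so ring A is aromatic (furan).
Ring B has only sp³ atoms, so it is not fully conjugated — not aromatic (cyclopropane).
Aromatic: A. Total: 1.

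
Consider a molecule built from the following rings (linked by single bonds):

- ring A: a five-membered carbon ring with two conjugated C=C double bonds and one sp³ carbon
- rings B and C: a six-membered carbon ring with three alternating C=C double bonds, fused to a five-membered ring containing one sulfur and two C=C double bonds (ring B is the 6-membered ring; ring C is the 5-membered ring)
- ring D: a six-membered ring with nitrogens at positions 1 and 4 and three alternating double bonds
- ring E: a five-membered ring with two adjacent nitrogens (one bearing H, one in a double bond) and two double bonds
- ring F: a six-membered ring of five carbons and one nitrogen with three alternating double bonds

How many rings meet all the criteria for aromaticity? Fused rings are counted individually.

Ring A has one sp³ carbon, so it is not fully conjugated — not aromatic (cyclopentadiene).
Rings B and C form a fused bicyclic system (with one sulfur) with 9 sp² atoms and 10 π electrons from ring double bonds plus a heteroatom lone pair. 10 = 4(2)+2, so the system is aromatic and both rings count as aromatic (benzothiophene).
Ring D is fully conjugated (every ring atom contributes a p orbital); 3 ring double bonds give 6 π electrons. 6 = 4(1)+2, so ring D is aromatic (pyrazine).
Ring E is fully conjugated (every ring atom contributes a p orbital); 2 ring double bonds (4 π electrons) plus a heteroatom lone pair (2) give 6 π electrons. Since 6 = 4n+2 (n=1), ring E is aromatic (pyrazole).
Ring F has a continuous p-orbital overlap around the ring; 3 ring double bonds give 6 π electrons. 6 = 4(1)+2, so ring F is aromatic (pyridine).
Aromatic: B, C, D, E, F. Total: 5.

5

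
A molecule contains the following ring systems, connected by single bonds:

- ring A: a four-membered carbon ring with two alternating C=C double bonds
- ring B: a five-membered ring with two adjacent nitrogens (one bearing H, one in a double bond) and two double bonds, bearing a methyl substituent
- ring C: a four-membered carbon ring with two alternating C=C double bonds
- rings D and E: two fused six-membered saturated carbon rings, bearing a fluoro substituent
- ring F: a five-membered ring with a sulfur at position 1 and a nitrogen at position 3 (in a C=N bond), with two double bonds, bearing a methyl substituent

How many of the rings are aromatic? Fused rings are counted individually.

Ring A has only sp² ring atoms; a planar conformation would have a fully conjugated π system of 4 electrons. But 4 = 4(1), which is 4n not 4n+2, so ring A is not aromatic (cyclobutadiene) — cyclobutadiene is antiaromatic and distorts to a rectangle.
Ring B is planar and fully conjugated; 2 ring double bonds (4 π electrons) plus a heteroatom lone pair (2) give 6 π electrons. 6 = 4(1)+2, so ring B is aromatic (pyrazole).
Ring C has only sp² ring atoms; a planar conformation would have a fully conjugated π system of 4 electrons. But 4 = 4(1), which is 4n not 4n+2, so ring C is not aromatic (cyclobutadiene) — cyclobutadiene is antiaromatic and distorts to a rectangle.
Ring D has only sp³ atoms, so it is not fully conjugated — not aromatic (cyclohexane ring).
Ring E has only sp³ atoms, so it is not fully conjugated — not aromatic (cyclohexane ring).
Ring F is fully conjugated (every ring atom contributes a p orbital); 2 ring double bonds (4 π electrons) plus a heteroatom lone pair (2) give 6 π electrons. That satisfies 4n+2 with n=1, so ring F is aromatic (thiazole).
Aromatic: B, F. Total: 2.

2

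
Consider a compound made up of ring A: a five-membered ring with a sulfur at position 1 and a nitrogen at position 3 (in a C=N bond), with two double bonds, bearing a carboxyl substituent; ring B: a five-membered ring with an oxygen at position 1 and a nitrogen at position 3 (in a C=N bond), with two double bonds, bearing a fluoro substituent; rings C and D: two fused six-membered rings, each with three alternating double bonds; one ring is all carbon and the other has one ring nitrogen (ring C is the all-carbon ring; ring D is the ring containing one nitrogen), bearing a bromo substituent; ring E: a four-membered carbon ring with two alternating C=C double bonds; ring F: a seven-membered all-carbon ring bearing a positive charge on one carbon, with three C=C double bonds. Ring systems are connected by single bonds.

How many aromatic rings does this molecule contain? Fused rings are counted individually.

5

Ring A is planar and fully conjugated; 2 ring double bonds (4 π electrons) plus a heteroatom lone pair (2) give 6 π electrons. 6 = 4(1)+2, so ring A is aromatic (thiazole).
Ring B has a continuous p-orbital overlap around the ring; 2 ring double bonds (4 π electrons) plus a heteroatom lone pair (2) give 6 π electrons. That satisfies 4n+2 with n=1, so ring B is aromatic (oxazole).
Rings C and D form a fused bicyclic system (with one nitrogen) with 10 sp² atoms and 10 π electrons from ring double bonds. 10 = 4(2)+2, so the system is aromatic and both rings count as aromatic (quinoline).
Ring E has only sp² ring atoms; a planar conformation would have a fully conjugated π system of 4 electrons. But 4 = 4(1), which is 4n not 4n+2, so ring E is not aromatic (cyclobutadiene) — cyclobutadiene is antiaromatic and distorts to a rectangle.
Ring F is fully conjugated (every ring atom contributes a p orbital); 3 ring double bonds (6 π electrons) plus the carbocation's empty p orbital (0, but keeps the ring conjugated) give 6 π electrons. Since 6 = 4n+2 (n=1), ring F is aromatic (tropylium cation).
Aromatic: A, B, C, D, F. Total: 5.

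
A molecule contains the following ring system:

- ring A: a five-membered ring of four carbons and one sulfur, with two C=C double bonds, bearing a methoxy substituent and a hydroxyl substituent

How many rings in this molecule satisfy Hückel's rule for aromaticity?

1

Ring A has a continuous p-orbital overlap around the ring; 2 ring double bonds (4 π electrons) plus a heteroatom lone pair (2) give 6 π electrons. That satisfies 4n+2 with n=1, so ring A is aromatic (thiophene).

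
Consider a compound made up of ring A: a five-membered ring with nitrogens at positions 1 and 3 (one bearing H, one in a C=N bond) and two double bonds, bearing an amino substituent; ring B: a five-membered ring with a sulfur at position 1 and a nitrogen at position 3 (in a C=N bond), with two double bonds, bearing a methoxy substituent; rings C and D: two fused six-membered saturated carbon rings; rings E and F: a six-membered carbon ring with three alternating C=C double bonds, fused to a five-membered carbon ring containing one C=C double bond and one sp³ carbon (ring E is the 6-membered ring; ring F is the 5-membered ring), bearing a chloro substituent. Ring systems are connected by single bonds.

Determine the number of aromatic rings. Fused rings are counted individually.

Ring A has a continuous p-orbital overlap around the ring; 2 ring double bonds (4 π electrons) plus a heteroatom lone pair (2) give 6 π electrons. That satisfies 4n+2 with n=1, so ring A is aromatic (imidazole).
Ring B is fully conjugated (every ring atom contributes a p orbital); 2 ring double bonds (4 π electrons) plus a heteroatom lone pair (2) give 6 π electrons. That satisfies 4n+2 with n=1, so ring B is aromatic (thiazole).
Ring C has only sp³ atoms, so it is not fully conjugated — not aromatic (cyclohexane ring).
Ring D has only sp³ atoms, so it is not fully conjugated — not aromatic (cyclohexane ring).
Ring E is fully conjugated (every ring atom contributes a p orbital); 3 ring double bonds give 6 π electrons. 6 = 4(1)+2, so ring E is aromatic (benzene ring).
Ring F has one sp³ carbon, so it is not fully conjugated — not aromatic (cyclopentene ring).
Aromatic: A, B, E. Total: 3.

3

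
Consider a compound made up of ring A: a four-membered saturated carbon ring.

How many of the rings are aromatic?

0

Ring A has only sp³ atoms, so it is not fully conjugated — not aromatic (cyclobutane).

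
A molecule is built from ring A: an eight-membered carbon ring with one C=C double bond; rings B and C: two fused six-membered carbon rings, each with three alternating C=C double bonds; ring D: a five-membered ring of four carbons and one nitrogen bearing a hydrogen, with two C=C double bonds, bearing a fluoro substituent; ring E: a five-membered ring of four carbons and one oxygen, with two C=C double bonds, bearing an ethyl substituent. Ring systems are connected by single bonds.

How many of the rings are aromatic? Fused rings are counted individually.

Ring A has six sp³ carbons, so it is not fully conjugated — not aromatic (cyclooctene).
Rings B and C form a fused bicyclic system with 10 sp² atoms and 10 π electrons from ring double bonds. 10 = 4(2)+2, so the system is aromatic and both rings count as aromatic (naphthalene).
Ring D is planar and fully conjugated; 2 ring double bonds (4 π electrons) plus a heteroatom lone pair (2) give 6 π electrons. 6 = 4(1)+2, so ring D is aromatic (pyrrole).
Ring E has a continuous p-orbital overlap around the ring; 2 ring double bonds (4 π electrons) plus a heteroatom lone pair (2) give 6 π electrons. 6 = 4(1)+2, so ring E is aromatic (furan).
Aromatic: B, C, D, E. Total: 4.

4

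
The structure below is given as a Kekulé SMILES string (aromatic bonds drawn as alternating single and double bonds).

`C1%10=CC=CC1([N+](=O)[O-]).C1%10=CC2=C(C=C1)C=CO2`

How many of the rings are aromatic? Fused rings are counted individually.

The SMILES encodes a five-membered carbon ring with two conjugated C=C double bonds and one sp³ carbon; a six-membered carbon ring with three alternating C=C double bonds, fused to a five-membered ring containing one oxygen and two C=C double bonds.
The 5-membered ring has one sp³ carbon, so it is not fully conjugated — not aromatic (cyclopentadiene).
The fused 6/5-membered bicyclic (with one oxygen) is a single π system with 9 sp² atoms and 10 π electrons from ring double bonds plus a heteroatom lone pair. 10 = 4(2)+2, so the system is aromatic and both rings count as aromatic (benzofuran).
2 of the 3 rings are aromatic. Total: 2.

2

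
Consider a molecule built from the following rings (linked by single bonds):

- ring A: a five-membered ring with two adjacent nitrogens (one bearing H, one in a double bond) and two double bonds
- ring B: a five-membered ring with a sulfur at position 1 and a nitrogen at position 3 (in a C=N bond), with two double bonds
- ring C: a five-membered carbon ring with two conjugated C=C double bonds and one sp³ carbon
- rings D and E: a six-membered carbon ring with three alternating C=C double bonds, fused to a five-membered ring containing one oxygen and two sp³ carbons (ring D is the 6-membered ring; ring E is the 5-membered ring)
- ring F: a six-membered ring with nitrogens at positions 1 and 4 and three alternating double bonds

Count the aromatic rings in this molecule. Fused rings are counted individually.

Ring A is fully conjugated (every ring atom contributes a p orbital); 2 ring double bonds (4 π electrons) plus a heteroatom lone pair (2) give 6 π electrons. That satisfies 4n+2 with n=1, so ring A is aromatic (pyrazole).
Ring B is planar and fully conjugated; 2 ring double bonds (4 π electrons) plus a heteroatom lone pair (2) give 6 π electrons. Since 6 = 4n+2 (n=1), ring B is aromatic (thiazole).
Ring C has one sp³ carbon, so it is not fully conjugated — not aromatic (cyclopentadiene).
Ring D is planar and fully conjugated; 3 ring double bonds give 6 π electrons. Since 6 = 4n+2 (n=1), ring D is aromatic (benzene ring).
Ring E has two sp³ carbons, so it is not fully conjugated — not aromatic (oxolane ring).
Ring F is planar and fully conjugated; 3 ring double bonds give 6 π electrons. 6 = 4(1)+2, so ring F is aromatic (pyrazine).
Aromatic: A, B, D, F. Total: 4.

4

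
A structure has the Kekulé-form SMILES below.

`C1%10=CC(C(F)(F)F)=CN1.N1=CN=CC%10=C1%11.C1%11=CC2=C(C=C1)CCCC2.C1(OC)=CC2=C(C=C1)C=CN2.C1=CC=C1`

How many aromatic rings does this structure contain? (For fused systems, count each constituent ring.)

The SMILES encodes a five-membered ring of four carbons and one nitrogen bearing a hydrogen, with two C=C double bonds; a six-membered ring with nitrogens at positions 1 and 3 and three alternating double bonds; a six-membered carbon ring with three alternating C=C double bonds, fused to a saturated six-membered carbon ring; a six-membered carbon ring with three alternating C=C double bonds, fused to a five-membered ring containing one N–H nitrogen and two C=C double bonds; a four-membered carbon ring with two alternating C=C double bonds.
The 5-membered ring with one N–H has a continuous p-orbital overlap around the ring; 2 ring double bonds (4 π electrons) plus a heteroatom lone pair (2) give 6 π electrons. Since 6 = 4n+2 (n=1), it is aromatic (pyrrole).
The 6-membered ring with two nitrogens (1,3) is planar and fully conjugated; 3 ring double bonds give 6 π electrons. 6 = 4(1)+2, so it is aromatic (pyrimidine).
The 6-membered ring has a continuous p-orbital overlap around the ring; 3 ring double bonds give 6 π electrons. That satisfies 4n+2 with n=1, so it is aromatic (benzene ring).
The second 6-membered ring has four sp³ carbons, so it is not fully conjugated — not aromatic (cyclohexane ring).
The fused 6/5-membered bicyclic (with one N–H) is a single π system with 9 sp² atoms and 10 π electrons from ring double bonds plus a heteroatom lone pair. 10 = 4(2)+2, so the system is aromatic and both rings count as aromatic (indole).
The 4-membered ring has only sp² ring atoms; a planar conformation would have a fully conjugated π system of 4 electrons. But 4 = 4(1), which is 4n not 4n+2, so it is not aromatic (cyclobutadiene) — cyclobutadiene is antiaromatic and distorts to a rectangle.
5 of the 7 rings are aromatic. Total: 5.

5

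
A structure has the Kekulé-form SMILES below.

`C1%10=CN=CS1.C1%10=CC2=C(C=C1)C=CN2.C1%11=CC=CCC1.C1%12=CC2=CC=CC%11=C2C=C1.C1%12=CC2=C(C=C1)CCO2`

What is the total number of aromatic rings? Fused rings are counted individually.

The SMILES encodes a five-membered ring with a sulfur at position 1 and a nitrogen at position 3 (in a C=N bond), with two double bonds; a six-membered carbon ring with three alternating C=C double bonds, fused to a five-membered ring containing one N–H nitrogen and two C=C double bonds; a six-membered carbon ring with two conjugated C=C double bonds and two sp³ carbons; two fused six-membered carbon rings, each with three alternating C=C double bonds; a six-membered carbon ring with three alternating C=C double bonds, fused to a five-membered ring containing one oxygen and two sp³ carbons.
The 5-membered ring with one sulfur and one =N– has a continuous p-orbital overlap around the ring; 2 ring double bonds (4 π electrons) plus a heteroatom lone pair (2) give 6 π electrons. 6 = 4(1)+2, so it is aromatic (thiazole).
The fused 6/5-membered bicyclic (with one N–H) is a single π system with 9 sp² atoms and 10 π electrons from ring double bonds plus a heteroatom lone pair. 10 = 4(2)+2, so the system is aromatic and both rings count as aromatic (indole).
The 6-membered ring has two sp³ carbons, so it is not fully conjugated — not aromatic (1,3-cyclohexadiene).
The fused 6/6-membered bicyclic is a single π system with 10 sp² atoms and 10 π electrons from ring double bonds. 10 = 4(2)+2, so the system is aromatic and both rings count as aromatic (naphthalene).
The second 6-membered ring has a continuous p-orbital overlap around the ring; 3 ring double bonds give 6 π electrons. 6 = 4(1)+2, so it is aromatic (benzene ring).
The 5-membered ring with one oxygen has two sp³ carbons, so it is not fully conjugated — not aromatic (oxolane ring).
6 of the 8 rings are aromatic. Total: 6.

6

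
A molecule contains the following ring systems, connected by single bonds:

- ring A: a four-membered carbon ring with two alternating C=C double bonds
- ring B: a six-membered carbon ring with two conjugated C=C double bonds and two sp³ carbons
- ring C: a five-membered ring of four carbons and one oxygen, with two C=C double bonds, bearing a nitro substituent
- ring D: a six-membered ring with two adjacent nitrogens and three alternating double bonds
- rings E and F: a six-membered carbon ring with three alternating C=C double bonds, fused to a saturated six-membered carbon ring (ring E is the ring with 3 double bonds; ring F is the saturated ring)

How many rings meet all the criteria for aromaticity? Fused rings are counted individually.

3

Ring A has only sp² ring atoms; a planar conformation would have a fully conjugated π system of 4 electrons. But 4 = 4(1), which is 4n not 4n+2, so ring A is not aromatic (cyclobutadiene) — cyclobutadiene is antiaromatic and distorts to a rectangle.
Ring B has two sp³ carbons, so it is not fully conjugated — not aromatic (1,3-cyclohexadiene).
Ring C is planar and fully conjugated; 2 ring double bonds (4 π electrons) plus a heteroatom lone pair (2) give 6 π electrons. Since 6 = 4n+2 (n=1), ring C is aromatic (furan).
Ring D has a continuous p-orbital overlap around the ring; 3 ring double bonds give 6 π electrons. That satisfies 4n+2 with n=1, so ring D is aromatic (pyridazine).
Ring E has a continuous p-orbital overlap around the ring; 3 ring double bonds give 6 π electrons. That satisfies 4n+2 with n=1, so ring E is aromatic (benzene ring).
Ring F has four sp³ carbons, so it is not fully conjugated — not aromatic (cyclohexane ring).
Aromatic: C, D, E. Total: 3.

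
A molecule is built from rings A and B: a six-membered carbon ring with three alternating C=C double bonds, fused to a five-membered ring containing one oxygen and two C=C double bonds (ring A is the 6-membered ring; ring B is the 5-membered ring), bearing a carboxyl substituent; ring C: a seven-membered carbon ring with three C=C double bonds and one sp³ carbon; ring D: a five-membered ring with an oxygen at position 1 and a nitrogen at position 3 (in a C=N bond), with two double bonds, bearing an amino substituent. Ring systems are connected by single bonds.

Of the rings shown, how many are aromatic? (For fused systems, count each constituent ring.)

Rings A and B form a fused bicyclic system (with one oxygen) with 9 sp² atoms and 10 π electrons from ring double bonds plus a heteroatom lone pair. 10 = 4(2)+2, so the system is aromatic and both rings count as aromatic (benzofuran).
Ring C has one sp³ carbon, so it is not fully conjugated — not aromatic (cycloheptatriene).
Ring D is planar and fully conjugated; 2 ring double bonds (4 π electrons) plus a heteroatom lone pair (2) give 6 π electrons. Since 6 = 4n+2 (n=1), ring D is aromatic (oxazole).
Aromatic: A, B, D. Total: 3.

3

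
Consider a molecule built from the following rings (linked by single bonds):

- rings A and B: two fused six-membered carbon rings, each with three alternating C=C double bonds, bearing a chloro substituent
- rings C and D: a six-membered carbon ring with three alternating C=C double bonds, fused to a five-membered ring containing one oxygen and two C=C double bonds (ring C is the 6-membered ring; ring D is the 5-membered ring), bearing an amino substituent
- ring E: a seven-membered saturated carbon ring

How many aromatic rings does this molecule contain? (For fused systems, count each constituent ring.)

4

Rings A and B form a fused bicyclic system with 10 sp² atoms and 10 π electrons from ring double bonds. 10 = 4(2)+2, so the system is aromatic and both rings count as aromatic (naphthalene).
Rings C and D form a fused bicyclic system (with one oxygen) with 9 sp² atoms and 10 π electrons from ring double bonds plus a heteroatom lone pair. 10 = 4(2)+2, so the system is aromatic and both rings count as aromatic (benzofuran).
Ring E has only sp³ atoms, so it is not fully conjugated — not aromatic (cycloheptane).
Aromatic: A, B, C, D. Total: 4.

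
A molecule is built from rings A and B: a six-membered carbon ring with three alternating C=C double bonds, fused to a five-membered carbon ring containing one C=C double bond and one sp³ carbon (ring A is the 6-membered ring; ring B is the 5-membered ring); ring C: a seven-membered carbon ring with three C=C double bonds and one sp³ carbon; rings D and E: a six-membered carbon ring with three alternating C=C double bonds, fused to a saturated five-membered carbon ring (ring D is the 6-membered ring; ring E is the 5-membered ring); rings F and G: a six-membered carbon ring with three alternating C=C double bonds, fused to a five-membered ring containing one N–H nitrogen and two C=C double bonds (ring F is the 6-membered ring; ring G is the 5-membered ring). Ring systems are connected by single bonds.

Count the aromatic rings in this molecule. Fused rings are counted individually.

4

Ring A has a continuous p-orbital overlap around the ring; 3 ring double bonds give 6 π electrons. That satisfies 4n+2 with n=1, so ring A is aromatic (benzene ring).
Ring B has one sp³ carbon, so it is not fully conjugated — not aromatic (cyclopentene ring).
Ring C has one sp³ carbon, so it is not fully conjugated — not aromatic (cycloheptatriene).
Ring D is planar and fully conjugated; 3 ring double bonds give 6 π electrons. That satisfies 4n+2 with n=1, so ring D is aromatic (benzene ring).
Ring E has three sp³ carbons, so it is not fully conjugated — not aromatic (cyclopentane ring).
Rings F and G form a fused bicyclic system (with one N–H) with 9 sp² atoms and 10 π electrons from ring double bonds plus a heteroatom lone pair. 10 = 4(2)+2, so the system is aromatic and both rings count as aromatic (indole).
Aromatic: A, D, F, G. Total: 4.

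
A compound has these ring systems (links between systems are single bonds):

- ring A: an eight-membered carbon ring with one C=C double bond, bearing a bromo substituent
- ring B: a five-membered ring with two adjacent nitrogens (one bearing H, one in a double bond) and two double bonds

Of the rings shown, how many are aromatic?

1

Ring A has six sp³ carbons, so it is not fully conjugated — not aromatic (cyclooctene).
Ring B is fully conjugated (every ring atom contributes a p orbital); 2 ring double bonds (4 π electrons) plus a heteroatom lone pair (2) give 6 π electrons. Since 6 = 4n+2 (n=1), ring B is aromatic (pyrazole).
Aromatic: B. Total: 1.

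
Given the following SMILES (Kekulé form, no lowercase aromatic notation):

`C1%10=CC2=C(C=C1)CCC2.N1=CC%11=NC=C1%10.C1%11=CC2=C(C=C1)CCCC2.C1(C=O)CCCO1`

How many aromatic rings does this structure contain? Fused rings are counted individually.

The SMILES encodes a six-membered carbon ring with three alternating C=C double bonds, fused to a saturated five-membered carbon ring; a six-membered ring with nitrogens at positions 1 and 4 and three alternating double bonds; a six-membered carbon ring with three alternating C=C double bonds, fused to a saturated six-membered carbon ring; a five-membered saturated ring of four carbons and one oxygen.
The 6-membered ring is fully conjugated (every ring atom contributes a p orbital); 3 ring double bonds give 6 π electrons. 6 = 4(1)+2, so it is aromatic (benzene ring).
The 5-membered ring has three sp³ carbons, so it is not fully conjugated — not aromatic (cyclopentane ring).
The 6-membered ring with two nitrogens (1,4) is planar and fully conjugated; 3 ring double bonds give 6 π electrons. 6 = 4(1)+2, so it is aromatic (pyrazine).
The second 6-membered ring is planar and fully conjugated; 3 ring double bonds give 6 π electrons. That satisfies 4n+2 with n=1, so it is aromatic (benzene ring).
The third 6-membered ring has four sp³ carbons, so it is not fully conjugated — not aromatic (cyclohexane ring).
The 5-membered ring with one oxygen has only sp³ atoms, so it is not fully conjugated — not aromatic (tetrahydrofuran).
3 of the 6 rings are aromatic. Total: 3.

3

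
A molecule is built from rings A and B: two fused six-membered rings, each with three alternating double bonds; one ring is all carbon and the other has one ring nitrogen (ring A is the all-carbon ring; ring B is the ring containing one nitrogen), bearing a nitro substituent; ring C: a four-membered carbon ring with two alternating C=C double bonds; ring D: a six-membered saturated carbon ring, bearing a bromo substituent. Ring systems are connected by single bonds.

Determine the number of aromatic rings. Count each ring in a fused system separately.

Rings A and B form a fused bicyclic system (with one nitrogen) with 10 sp² atoms and 10 π electrons from ring double bonds. 10 = 4(2)+2, so the system is aromatic and both rings count as aromatic (quinoline).
Ring C has only sp² ring atoms; a planar conformation would have a fully conjugated π system of 4 electrons. But 4 = 4(1), which is 4n not 4n+2, so ring C is not aromatic (cyclobutadiene) — cyclobutadiene is antiaromatic and distorts to a rectangle.
Ring D has only sp³ atoms, so it is not fully conjugated — not aromatic (cyclohexane).
Aromatic: A, B. Total: 2.

2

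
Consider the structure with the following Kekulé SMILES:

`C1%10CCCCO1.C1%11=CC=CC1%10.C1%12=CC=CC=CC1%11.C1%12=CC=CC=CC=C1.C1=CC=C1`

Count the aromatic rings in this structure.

The SMILES encodes a six-membered saturated ring of five carbons and one oxygen; a five-membered carbon ring with two conjugated C=C double bonds and one sp³ carbon; a seven-membered carbon ring with three C=C double bonds and one sp³ carbon; an eight-membered carbon ring with four alternating C=C double bonds; a four-membered carbon ring with two alternating C=C double bonds.
The 6-membered ring with one oxygen has only sp³ atoms, so it is not fully conjugated — not aromatic (tetrahydropyran).
The 5-membered ring has one sp³ carbon, so it is not fully conjugated — not aromatic (cyclopentadiene).
The 7-membered ring has one sp³ carbon, so it is not fully conjugated — not aromatic (cycloheptatriene).
The 8-membered ring has only sp² ring atoms; a planar conformation would have a fully conjugated π system of 8 electrons. But 8 = 4(2), which is 4n not 4n+2, so it is not aromatic (cyclooctatetraene) — cyclooctatetraene distorts into a non-planar tub to avoid antiaromaticity.
The 4-membered ring has only sp² ring atoms; a planar conformation would have a fully conjugated π system of 4 electrons. But 4 = 4(1), which is 4n not 4n+2, so it is not aromatic (cyclobutadiene) — cyclobutadiene is antiaromatic and distorts to a rectangle.
None of the rings are aromatic. Total: 0.

0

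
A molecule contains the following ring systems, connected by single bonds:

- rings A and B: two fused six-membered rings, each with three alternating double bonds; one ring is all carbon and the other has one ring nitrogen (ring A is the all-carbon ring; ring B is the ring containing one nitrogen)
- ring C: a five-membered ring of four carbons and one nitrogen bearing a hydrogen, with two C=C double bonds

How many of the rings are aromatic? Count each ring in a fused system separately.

Rings A and B form a fused bicyclic system (with one nitrogen) with 10 sp² atoms and 10 π electrons from ring double bonds. 10 = 4(2)+2, so the system is aromatic and both rings count as aromatic (quinoline).
Ring C is planar and fully conjugated; 2 ring double bonds (4 π electrons) plus a heteroatom lone pair (2) give 6 π electrons. That satisfies 4n+2 with n=1, so ring C is aromatic (pyrrole).
Aromatic: A, B, C. Total: 3.

3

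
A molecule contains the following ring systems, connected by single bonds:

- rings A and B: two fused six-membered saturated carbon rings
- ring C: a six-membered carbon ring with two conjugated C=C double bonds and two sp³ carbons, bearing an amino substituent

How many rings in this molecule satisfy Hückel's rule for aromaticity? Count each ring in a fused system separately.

Ring A has only sp³ atoms, so it is not fully conjugated — not aromatic (cyclohexane ring).
Ring B has only sp³ atoms, so it is not fully conjugated — not aromatic (cyclohexane ring).
Ring C has two sp³ carbons, so it is not fully conjugated — not aromatic (1,3-cyclohexadiene).
No ring is aromatic. Total: 0.

0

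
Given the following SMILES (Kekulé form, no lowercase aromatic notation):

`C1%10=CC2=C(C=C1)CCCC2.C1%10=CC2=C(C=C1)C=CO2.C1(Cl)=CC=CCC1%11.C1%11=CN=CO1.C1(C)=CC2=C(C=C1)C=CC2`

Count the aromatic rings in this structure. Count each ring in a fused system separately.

5

The SMILES encodes a six-membered carbon ring with three alternating C=C double bonds, fused to a saturated six-membered carbon ring; a six-membered carbon ring with three alternating C=C double bonds, fused to a five-membered ring containing one oxygen and two C=C double bonds; a six-membered carbon ring with two conjugated C=C double bonds and two sp³ carbons; a five-membered ring with an oxygen at position 1 and a nitrogen at position 3 (in a C=N bond), with two double bonds; a six-membered carbon ring with three alternating C=C double bonds, fused to a five-membered carbon ring containing one C=C double bond and one sp³ carbon.
The 6-membered ring is fully conjugated (every ring atom contributes a p orbital); 3 ring double bonds give 6 π electrons. That satisfies 4n+2 with n=1, so it is aromatic (benzene ring).
The second 6-membered ring has four sp³ carbons, so it is not fully conjugated — not aromatic (cyclohexane ring).
The fused 6/5-membered bicyclic (with one oxygen) is a single π system with 9 sp² atoms and 10 π electrons from ring double bonds plus a heteroatom lone pair. 10 = 4(2)+2, so the system is aromatic and both rings count as aromatic (benzofuran).
The third 6-membered ring has two sp³ carbons, so it is not fully conjugated — not aromatic (1,3-cyclohexadiene).
The 5-membered ring with one oxygen and one =N– is planar and fully conjugated; 2 ring double bonds (4 π electrons) plus a heteroatom lone pair (2) give 6 π electrons. That satisfies 4n+2 with n=1, so it is aromatic (oxazole).
The fourth 6-membered ring is fully conjugated (every ring atom contributes a p orbital); 3 ring double bonds give 6 π electrons. That satisfies 4n+2 with n=1, so it is aromatic (benzene ring).
The 5-membered ring has one sp³ carbon, so it is not fully conjugated — not aromatic (cyclopentene ring).
5 of the 8 rings are aromatic. Total: 5.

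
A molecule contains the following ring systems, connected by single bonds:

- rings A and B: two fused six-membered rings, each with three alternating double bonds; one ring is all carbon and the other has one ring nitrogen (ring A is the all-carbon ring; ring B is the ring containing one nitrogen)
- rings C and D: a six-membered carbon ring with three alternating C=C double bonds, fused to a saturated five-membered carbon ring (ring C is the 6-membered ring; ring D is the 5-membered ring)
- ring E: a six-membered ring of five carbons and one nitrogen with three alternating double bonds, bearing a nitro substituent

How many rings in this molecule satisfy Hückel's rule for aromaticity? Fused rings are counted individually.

4

Rings A and B form a fused bicyclic system (with one nitrogen) with 10 sp² atoms and 10 π electrons from ring double bonds. 10 = 4(2)+2, so the system is aromatic and both rings count as aromatic (quinoline).
Ring C is planar and fully conjugated; 3 ring double bonds give 6 π electrons. Since 6 = 4n+2 (n=1), ring C is aromatic (benzene ring).
Ring D has three sp³ carbons, so it is not fully conjugated — not aromatic (cyclopentane ring).
Ring E has a continuous p-orbital overlap around the ring; 3 ring double bonds give 6 π electrons. 6 = 4(1)+2, so ring E is aromatic (pyridine).
Aromatic: A, B, C, E. Total: 4.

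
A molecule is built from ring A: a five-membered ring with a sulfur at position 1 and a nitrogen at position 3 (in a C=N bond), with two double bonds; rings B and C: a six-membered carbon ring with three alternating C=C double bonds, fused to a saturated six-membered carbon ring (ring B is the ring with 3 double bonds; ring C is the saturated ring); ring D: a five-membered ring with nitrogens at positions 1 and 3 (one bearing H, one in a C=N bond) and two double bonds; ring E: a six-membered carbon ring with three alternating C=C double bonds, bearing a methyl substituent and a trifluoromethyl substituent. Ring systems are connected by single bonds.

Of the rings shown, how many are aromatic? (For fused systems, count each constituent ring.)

4

Ring A is planar and fully conjugated; 2 ring double bonds (4 π electrons) plus a heteroatom lone pair (2) give 6 π electrons. That satisfies 4n+2 with n=1, so ring A is aromatic (thiazole).
Ring B is planar and fully conjugated; 3 ring double bonds give 6 π electrons. Since 6 = 4n+2 (n=1), ring B is aromatic (benzene ring).
Ring C has four sp³ carbons, so it is not fully conjugated — not aromatic (cyclohexane ring).
Ring D has a continuous p-orbital overlap around the ring; 2 ring double bonds (4 π electrons) plus a heteroatom lone pair (2) give 6 π electrons. That satisfies 4n+2 with n=1, so ring D is aromatic (imidazole).
Ring E is fully conjugated (every ring atom contributes a p orbital); 3 ring double bonds give 6 π electrons. Since 6 = 4n+2 (n=1), ring E is aromatic (benzene).
Aromatic: A, B, D, E. Total: 4.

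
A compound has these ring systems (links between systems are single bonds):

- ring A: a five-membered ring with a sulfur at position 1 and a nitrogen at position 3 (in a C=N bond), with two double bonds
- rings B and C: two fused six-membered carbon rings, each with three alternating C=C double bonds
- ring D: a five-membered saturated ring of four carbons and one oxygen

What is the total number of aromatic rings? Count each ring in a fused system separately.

3

Ring A has a continuous p-orbital overlap around the ring; 2 ring double bonds (4 π electrons) plus a heteroatom lone pair (2) give 6 π electrons. That satisfies 4n+2 with n=1, so ring A is aromatic (thiazole).
Rings B and C form a fused bicyclic system with 10 sp² atoms and 10 π electrons from ring double bonds. 10 = 4(2)+2, so the system is aromatic and both rings count as aromatic (naphthalene).
Ring D has only sp³ atoms, so it is not fully conjugated — not aromatic (tetrahydrofuran).
Aromatic: A, B, C. Total: 3.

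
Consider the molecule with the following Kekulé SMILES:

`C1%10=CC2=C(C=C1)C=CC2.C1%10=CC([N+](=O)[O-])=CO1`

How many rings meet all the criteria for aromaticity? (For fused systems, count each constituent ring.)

The SMILES encodes a six-membered carbon ring with three alternating C=C double bonds, fused to a five-membered carbon ring containing one C=C double bond and one sp³ carbon; a five-membered ring of four carbons and one oxygen, with two C=C double bonds.
The 6-membered ring has a continuous p-orbital overlap around the ring; 3 ring double bonds give 6 π electrons. That satisfies 4n+2 with n=1, so it is aromatic (benzene ring).
The 5-membered ring has one sp³ carbon, so it is not fully conjugated — not aromatic (cyclopentene ring).
The 5-membered ring with one oxygen is fully conjugated (every ring atom contributes a p orbital); 2 ring double bonds (4 π electrons) plus a heteroatom lone pair (2) give 6 π electrons. That satisfies 4n+2 with n=1, so it is aromatic (furan).
2 of the 3 rings are aromatic. Total: 2.

2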